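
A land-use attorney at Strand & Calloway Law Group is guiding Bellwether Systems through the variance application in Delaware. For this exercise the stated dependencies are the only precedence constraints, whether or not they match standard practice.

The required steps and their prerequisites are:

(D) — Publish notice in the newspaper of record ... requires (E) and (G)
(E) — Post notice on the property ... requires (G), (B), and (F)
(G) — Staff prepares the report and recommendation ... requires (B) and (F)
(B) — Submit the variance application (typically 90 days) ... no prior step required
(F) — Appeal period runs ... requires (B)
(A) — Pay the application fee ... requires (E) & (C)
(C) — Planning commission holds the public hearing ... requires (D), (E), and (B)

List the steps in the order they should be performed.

(B) → (F) → (G) → (E) → (D) → (C) → (A)

(B) has no prerequisites → (B) first.
That leaves (F) as the only ready step → (F).
Next only (G) has its prerequisites met → (G).
(E) needed (G), (B) and (F), now all done → (E).
(D) is the only step now ready → (D).
(C) needed (D), (E) and (B), now all done → (C).
(A) is the only step now ready → (A).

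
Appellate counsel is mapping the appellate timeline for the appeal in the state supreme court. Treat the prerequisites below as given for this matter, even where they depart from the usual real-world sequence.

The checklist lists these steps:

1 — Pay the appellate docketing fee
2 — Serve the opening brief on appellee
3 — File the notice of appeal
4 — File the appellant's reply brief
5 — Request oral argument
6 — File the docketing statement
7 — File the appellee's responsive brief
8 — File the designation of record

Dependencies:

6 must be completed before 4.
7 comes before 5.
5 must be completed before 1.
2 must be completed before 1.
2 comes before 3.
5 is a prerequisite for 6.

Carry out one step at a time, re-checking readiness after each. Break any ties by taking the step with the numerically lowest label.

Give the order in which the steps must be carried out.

2 → 3 → 7 → 5 → 1 → 6 → 4 → 8

Nothing is required for 2, 7 and 8. 2 has the earlier label → 2 first.
Now 3, 7 and 8 have their prerequisites met. 3 has the earlier label, so 3 next.
Ready: 7 and 8. 7 has the earlier label → 7.
5 and 8 are both available; 5 has the earlier label → 5.
1 and 6 now also ready, so the ready set is {1, 6, 8}; 1 has the earlier label → 1.
Now 6 and 8 have their prerequisites met. 6 has the earlier label, so 6 next.
4 now also ready, so the ready set is {4, 8}; 4 has the earlier label → 4.
8 is the only step now ready → 8.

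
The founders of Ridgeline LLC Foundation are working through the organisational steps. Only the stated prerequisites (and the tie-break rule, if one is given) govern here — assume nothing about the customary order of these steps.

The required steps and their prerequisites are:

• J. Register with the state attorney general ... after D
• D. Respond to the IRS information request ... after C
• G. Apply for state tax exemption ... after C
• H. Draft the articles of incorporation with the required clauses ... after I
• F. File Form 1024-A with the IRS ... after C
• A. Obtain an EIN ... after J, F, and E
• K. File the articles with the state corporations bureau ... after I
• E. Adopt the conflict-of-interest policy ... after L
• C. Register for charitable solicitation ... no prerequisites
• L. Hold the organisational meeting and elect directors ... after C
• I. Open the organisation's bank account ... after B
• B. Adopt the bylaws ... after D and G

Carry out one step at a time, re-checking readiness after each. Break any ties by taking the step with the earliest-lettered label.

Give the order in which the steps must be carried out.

C, D, F, G, B, I, H, J, K, L, E, A

C is the only step with nothing outstanding, so it goes first.
Ready: D, F, G and L. D has the earlier label → D.
Now F, G, J and L have their prerequisites met. F has the earlier label, so F next.
Ready: G, J and L. G has the earlier label → G.
Now B, J and L have their prerequisites met. B has the earlier label, so B next.
I now also ready, so the ready set is {I, J, L}; I has the earlier label → I.
H and K now also ready, so the ready set is {H, J, K, L}; H has the earlier label → H.
Ready: J, K and L. J has the earlier label → J.
K and L are both available; K has the earlier label → K.
Next only L has its prerequisites met → L.
E is the only step now ready → E.
A is the only step now ready → A.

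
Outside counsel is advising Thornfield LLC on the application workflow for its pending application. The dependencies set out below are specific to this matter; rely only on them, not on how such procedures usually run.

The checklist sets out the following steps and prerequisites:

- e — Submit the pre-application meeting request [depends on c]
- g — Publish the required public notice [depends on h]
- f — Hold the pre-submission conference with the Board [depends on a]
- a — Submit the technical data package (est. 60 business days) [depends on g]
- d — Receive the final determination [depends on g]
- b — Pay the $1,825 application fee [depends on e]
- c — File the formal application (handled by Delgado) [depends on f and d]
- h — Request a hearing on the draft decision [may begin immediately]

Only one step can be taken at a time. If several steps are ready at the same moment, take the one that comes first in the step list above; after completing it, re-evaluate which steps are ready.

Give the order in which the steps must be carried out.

h → g → a → f → d → c → e → b

h has no prerequisites → h first.
g needed h, now all done → g.
Now a and d have their prerequisites met. a is listed earlier, so a next.
f now also ready, so the ready set is {f, d}; f is listed earlier → f.
d needed g, now all done → d.
Next only c has its prerequisites met → c.
That leaves e as the only ready step → e.
b is the only step now ready → b.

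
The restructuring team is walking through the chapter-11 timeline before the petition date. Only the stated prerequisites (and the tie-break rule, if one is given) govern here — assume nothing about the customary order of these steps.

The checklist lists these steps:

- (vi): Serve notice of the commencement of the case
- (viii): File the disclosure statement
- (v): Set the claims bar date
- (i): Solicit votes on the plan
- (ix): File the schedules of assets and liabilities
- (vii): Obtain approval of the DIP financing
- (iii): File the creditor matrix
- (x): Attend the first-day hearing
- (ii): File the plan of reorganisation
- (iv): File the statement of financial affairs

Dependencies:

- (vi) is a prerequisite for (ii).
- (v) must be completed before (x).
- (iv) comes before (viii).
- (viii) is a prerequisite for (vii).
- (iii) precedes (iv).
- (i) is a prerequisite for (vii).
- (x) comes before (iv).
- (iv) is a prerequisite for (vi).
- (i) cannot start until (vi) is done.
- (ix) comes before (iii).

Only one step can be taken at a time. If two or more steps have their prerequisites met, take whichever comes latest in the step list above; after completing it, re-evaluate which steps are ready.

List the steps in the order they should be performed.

(ix), (iii), (v), (x), (iv), (viii), (vi), (ii), (i), (vii)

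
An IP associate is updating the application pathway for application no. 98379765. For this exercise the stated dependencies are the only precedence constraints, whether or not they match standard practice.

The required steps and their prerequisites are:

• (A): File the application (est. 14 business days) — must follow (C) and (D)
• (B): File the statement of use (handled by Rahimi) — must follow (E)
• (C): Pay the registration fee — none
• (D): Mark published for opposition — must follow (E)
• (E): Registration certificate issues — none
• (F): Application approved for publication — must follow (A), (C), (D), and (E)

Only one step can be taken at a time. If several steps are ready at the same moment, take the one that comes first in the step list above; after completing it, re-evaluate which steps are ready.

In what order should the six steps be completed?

(C), (E), (B), (D), (A), (F)

Nothing is required for (C) and (E). (C) is listed earlier → (C) first.
(E) is the only step now ready → (E).
(B) and (D) are both available; (B) is listed earlier → (B).
That leaves (D) as the only ready step → (D).
Next only (A) has its prerequisites met → (A).
Next only (F) has its prerequisites met → (F).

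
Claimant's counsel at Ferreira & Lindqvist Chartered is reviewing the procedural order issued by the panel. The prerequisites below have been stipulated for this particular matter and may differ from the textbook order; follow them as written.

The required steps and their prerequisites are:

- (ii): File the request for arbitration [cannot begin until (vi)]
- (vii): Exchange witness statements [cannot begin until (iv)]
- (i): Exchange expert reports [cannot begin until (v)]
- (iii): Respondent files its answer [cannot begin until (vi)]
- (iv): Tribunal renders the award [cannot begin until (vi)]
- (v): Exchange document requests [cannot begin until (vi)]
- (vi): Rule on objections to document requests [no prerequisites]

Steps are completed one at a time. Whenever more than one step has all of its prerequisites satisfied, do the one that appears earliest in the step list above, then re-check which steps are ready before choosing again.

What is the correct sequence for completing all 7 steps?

(vi) is the only step with nothing outstanding, so it goes first.
Ready: (ii), (iii), (iv) and (v). (ii) is listed earlier → (ii).
Ready: (iii), (iv) and (v). (iii) is listed earlier → (iii).
Ready: (iv) and (v). (iv) is listed earlier → (iv).
Now (vii) and (v) have their prerequisites met. (vii) is listed earlier, so (vii) next.
Next only (v) has its prerequisites met → (v).
(i) is the only step now ready → (i).

(vi), (ii), (iii), (iv), (vii), (v), (i)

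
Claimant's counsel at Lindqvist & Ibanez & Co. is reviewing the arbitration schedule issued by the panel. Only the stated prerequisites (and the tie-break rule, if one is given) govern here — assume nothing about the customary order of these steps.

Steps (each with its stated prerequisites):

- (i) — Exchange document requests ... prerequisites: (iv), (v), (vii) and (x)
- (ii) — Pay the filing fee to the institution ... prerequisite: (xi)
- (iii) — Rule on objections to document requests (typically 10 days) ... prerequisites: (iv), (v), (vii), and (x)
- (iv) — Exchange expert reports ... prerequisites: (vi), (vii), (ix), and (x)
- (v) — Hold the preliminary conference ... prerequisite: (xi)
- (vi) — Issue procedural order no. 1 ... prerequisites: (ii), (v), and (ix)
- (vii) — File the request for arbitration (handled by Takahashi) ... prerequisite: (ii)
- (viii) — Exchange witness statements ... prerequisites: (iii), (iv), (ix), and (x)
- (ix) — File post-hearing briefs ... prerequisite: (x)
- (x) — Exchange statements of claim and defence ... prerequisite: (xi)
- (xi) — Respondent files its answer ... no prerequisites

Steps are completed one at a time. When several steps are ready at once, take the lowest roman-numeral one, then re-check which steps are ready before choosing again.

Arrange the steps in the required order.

Only (xi) has no prerequisites, so it is first.
(ii), (v) and (x) are all available; (ii) has the earlier label → (ii).
Now (v), (vii) and (x) have their prerequisites met. (v) has the earlier label, so (v) next.
Ready: (vii) and (x). (vii) has the earlier label → (vii).
(x) needed (xi), now all done → (x).
(ix) needed (x), now all done → (ix).
(vi) needed (ii), (v) and (ix), now all done → (vi).
That leaves (iv) as the only ready step → (iv).
Now (i) and (iii) have their prerequisites met. (i) has the earlier label, so (i) next.
(iii) needed (iv), (v), (vii) and (x), now all done → (iii).
That leaves (viii) as the only ready step → (viii).

(xi), (ii), (v), (vii), (x), (ix), (vi), (iv), (i), (iii), (viii)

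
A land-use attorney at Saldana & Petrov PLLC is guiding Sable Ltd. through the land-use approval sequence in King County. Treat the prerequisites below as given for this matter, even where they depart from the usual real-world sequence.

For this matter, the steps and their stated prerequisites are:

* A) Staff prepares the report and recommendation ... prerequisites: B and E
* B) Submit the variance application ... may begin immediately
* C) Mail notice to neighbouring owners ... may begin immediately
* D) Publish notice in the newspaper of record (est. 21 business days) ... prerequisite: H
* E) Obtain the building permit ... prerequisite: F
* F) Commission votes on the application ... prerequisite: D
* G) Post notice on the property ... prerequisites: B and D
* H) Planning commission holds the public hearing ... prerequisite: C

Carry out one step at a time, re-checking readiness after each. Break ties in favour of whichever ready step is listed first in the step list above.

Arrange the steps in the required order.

Nothing is required for B and C. B is listed earlier → B first.
C is the only step now ready → C.
That leaves H as the only ready step → H.
D is the only step now ready → D.
F and G are both available; F is listed earlier → F.
Ready: E and G. E is listed earlier → E.
A now also ready, so the ready set is {A, G}; A is listed earlier → A.
G is the only step now ready → G.

B, C, H, D, F, E, A, G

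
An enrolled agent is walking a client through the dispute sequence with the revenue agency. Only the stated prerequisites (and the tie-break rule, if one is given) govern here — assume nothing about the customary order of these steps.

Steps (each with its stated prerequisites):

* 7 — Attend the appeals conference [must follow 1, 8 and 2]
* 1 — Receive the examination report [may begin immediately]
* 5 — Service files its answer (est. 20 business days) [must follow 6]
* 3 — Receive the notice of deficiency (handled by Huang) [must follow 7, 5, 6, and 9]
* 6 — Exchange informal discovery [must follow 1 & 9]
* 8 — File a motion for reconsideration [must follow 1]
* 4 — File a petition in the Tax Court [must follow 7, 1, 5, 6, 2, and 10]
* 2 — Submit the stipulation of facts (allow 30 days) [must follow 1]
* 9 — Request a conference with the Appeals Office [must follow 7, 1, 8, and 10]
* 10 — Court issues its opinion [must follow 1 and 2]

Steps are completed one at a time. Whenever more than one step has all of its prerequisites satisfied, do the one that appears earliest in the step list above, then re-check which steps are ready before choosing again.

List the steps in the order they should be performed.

1 is the only step with nothing outstanding, so it goes first.
8 and 2 are both available; 8 is listed earlier → 8.
2 is the only step now ready → 2.
Ready: 7 and 10. 7 is listed earlier → 7.
That leaves 10 as the only ready step → 10.
9 needed 7, 1, 8 and 10, now all done → 9.
6 needed 1 and 9, now all done → 6.
5 needed 6, now all done → 5.
3 and 4 are both available; 3 is listed earlier → 3.
4 needed 7, 1, 5, 6, 2 and 10, now all done → 4.

1, 8, 2, 7, 10, 9, 6, 5, 3, 4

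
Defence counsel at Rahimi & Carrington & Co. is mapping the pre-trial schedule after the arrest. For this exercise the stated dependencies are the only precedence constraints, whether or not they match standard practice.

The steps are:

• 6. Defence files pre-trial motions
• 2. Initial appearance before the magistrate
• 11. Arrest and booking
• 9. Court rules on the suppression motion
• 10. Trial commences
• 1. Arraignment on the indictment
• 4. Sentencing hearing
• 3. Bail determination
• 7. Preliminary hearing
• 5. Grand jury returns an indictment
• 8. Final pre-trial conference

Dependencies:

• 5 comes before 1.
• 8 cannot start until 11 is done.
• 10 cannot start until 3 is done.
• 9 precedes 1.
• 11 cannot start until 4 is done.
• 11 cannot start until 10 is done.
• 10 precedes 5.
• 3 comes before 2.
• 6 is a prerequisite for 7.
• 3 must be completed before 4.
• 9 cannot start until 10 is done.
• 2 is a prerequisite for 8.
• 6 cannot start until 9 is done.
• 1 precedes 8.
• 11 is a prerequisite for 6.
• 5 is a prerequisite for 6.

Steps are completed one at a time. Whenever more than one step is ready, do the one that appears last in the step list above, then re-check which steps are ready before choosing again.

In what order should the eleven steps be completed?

Only 3 has no prerequisites, so it is first.
Now 4, 10 and 2 have their prerequisites met. 4 is listed later, so 4 next.
Ready: 10 and 2. 10 is listed later → 10.
Ready: 5, 9, 11 and 2. 5 is listed later → 5.
Ready: 9, 11 and 2. 9 is listed later → 9.
1 now also ready, so the ready set is {1, 11, 2}; 1 is listed later → 1.
Ready: 11 and 2. 11 is listed later → 11.
6 now also ready, so the ready set is {2, 6}; 2 is listed later → 2.
8 and 6 are both available; 8 is listed later → 8.
That leaves 6 as the only ready step → 6.
Next only 7 has its prerequisites met → 7.

3, 4, 10, 5, 9, 1, 11, 2, 8, 6, 7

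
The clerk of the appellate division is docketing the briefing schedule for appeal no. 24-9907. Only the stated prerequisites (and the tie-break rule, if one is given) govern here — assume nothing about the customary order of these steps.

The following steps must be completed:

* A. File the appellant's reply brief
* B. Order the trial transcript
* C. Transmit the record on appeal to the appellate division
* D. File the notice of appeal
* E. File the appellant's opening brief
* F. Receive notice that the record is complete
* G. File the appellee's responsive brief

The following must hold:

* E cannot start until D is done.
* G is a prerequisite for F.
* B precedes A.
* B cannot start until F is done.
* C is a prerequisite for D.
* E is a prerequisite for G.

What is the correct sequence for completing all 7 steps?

Only C has no prerequisites, so it is first.
Next only D has its prerequisites met → D.
E is the only step now ready → E.
That leaves G as the only ready step → G.
F needed G, now all done → F.
Next only B has its prerequisites met → B.
A needed B, now all done → A.

C → D → E → G → F → B → A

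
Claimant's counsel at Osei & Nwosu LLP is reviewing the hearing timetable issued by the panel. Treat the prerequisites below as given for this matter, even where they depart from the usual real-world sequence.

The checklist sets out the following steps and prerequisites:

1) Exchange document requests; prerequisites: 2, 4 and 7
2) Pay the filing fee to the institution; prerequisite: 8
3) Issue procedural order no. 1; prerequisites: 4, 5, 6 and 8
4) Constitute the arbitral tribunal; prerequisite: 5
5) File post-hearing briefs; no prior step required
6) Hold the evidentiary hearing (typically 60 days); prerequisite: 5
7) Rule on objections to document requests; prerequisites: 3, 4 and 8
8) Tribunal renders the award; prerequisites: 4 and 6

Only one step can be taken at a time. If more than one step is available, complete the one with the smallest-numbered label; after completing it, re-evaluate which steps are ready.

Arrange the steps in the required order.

5 → 4 → 6 → 8 → 2 → 3 → 7 → 1

Only 5 has no prerequisites, so it is first.
Now 4 and 6 have their prerequisites met. 4 has the earlier label, so 4 next.
6 needed 5, now all done → 6.
8 needed 4 and 6, now all done → 8.
Now 2 and 3 have their prerequisites met. 2 has the earlier label, so 2 next.
Next only 3 has its prerequisites met → 3.
Next only 7 has its prerequisites met → 7.
That leaves 1 as the only ready step → 1.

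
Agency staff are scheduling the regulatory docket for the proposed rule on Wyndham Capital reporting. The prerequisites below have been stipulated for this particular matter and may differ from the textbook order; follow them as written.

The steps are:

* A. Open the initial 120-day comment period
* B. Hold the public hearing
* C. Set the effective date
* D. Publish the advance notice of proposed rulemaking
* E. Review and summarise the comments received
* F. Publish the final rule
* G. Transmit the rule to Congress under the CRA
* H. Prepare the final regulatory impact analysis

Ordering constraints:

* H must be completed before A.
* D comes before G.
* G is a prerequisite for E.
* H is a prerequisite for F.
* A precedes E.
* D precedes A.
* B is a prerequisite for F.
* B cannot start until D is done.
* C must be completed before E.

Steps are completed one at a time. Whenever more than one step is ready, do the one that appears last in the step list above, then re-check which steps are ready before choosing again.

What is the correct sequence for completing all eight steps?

H, D, G, C, B, F, A, E

Nothing is required for H, D and C. H is listed later → H first.
Now D and C have their prerequisites met. D is listed later, so D next.
G, C, B and A are all available; G is listed later → G.
Ready: C, B and A. C is listed later → C.
Now B and A have their prerequisites met. B is listed later, so B next.
Now F and A have their prerequisites met. F is listed later, so F next.
That leaves A as the only ready step → A.
That leaves E as the only ready step → E.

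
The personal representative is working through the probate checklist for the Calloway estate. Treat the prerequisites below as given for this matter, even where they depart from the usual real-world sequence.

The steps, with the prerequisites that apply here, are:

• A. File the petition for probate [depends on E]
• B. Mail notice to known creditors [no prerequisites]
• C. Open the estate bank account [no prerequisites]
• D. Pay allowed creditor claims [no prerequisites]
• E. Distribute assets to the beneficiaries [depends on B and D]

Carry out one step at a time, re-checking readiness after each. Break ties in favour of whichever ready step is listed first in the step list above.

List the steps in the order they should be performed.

Nothing is required for B, C and D. B is listed earlier → B first.
Ready: C and D. C is listed earlier → C.
D is the only step now ready → D.
E needed B and D, now all done → E.
A needed E, now all done → A.

B, C, D, E, A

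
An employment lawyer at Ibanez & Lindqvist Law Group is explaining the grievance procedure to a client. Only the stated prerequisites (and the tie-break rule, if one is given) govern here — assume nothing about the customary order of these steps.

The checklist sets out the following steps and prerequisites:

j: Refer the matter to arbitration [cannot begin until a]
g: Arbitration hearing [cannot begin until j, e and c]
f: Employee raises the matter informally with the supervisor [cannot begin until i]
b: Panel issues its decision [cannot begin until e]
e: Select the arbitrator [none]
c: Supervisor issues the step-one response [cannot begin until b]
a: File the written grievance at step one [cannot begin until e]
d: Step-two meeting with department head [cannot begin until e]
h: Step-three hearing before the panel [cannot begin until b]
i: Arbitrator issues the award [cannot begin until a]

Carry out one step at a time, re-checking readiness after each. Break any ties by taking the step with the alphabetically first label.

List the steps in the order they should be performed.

e → a → b → c → d → h → i → f → j → g

Only e has no prerequisites, so it is first.
Now a, b and d have their prerequisites met. a has the earlier label, so a next.
Now b, d, i and j have their prerequisites met. b has the earlier label, so b next.
c, d, h, i and j are all available; c has the earlier label → c.
Now d, h, i and j have their prerequisites met. d has the earlier label, so d next.
h, i and j are all available; h has the earlier label → h.
Ready: i and j. i has the earlier label → i.
f and j are both available; f has the earlier label → f.
j needed a, now all done → j.
Next only g has its prerequisites met → g.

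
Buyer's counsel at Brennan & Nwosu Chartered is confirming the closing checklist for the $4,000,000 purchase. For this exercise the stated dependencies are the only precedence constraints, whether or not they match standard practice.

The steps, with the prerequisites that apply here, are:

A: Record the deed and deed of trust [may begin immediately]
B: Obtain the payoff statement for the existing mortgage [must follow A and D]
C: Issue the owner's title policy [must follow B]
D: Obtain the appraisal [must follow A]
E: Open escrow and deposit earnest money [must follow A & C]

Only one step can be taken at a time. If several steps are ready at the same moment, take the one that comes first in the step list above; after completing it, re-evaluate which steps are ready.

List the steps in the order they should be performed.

A → D → B → C → E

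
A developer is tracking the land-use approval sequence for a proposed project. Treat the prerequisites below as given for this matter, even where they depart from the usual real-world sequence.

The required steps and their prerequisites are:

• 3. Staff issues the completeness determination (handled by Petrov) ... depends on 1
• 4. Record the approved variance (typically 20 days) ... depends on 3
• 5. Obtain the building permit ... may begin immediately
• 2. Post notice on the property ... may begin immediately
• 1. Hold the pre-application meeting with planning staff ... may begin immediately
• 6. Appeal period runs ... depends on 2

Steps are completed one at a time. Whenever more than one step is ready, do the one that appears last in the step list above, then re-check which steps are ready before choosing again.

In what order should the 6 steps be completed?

1 → 2 → 6 → 5 → 3 → 4

Nothing is required for 1, 2 and 5. 1 is listed later → 1 first.
Now 2, 5 and 3 have their prerequisites met. 2 is listed later, so 2 next.
6 now also ready, so the ready set is {6, 5, 3}; 6 is listed later → 6.
Now 5 and 3 have their prerequisites met. 5 is listed later, so 5 next.
3 is the only step now ready → 3.
4 needed 3, now all done → 4.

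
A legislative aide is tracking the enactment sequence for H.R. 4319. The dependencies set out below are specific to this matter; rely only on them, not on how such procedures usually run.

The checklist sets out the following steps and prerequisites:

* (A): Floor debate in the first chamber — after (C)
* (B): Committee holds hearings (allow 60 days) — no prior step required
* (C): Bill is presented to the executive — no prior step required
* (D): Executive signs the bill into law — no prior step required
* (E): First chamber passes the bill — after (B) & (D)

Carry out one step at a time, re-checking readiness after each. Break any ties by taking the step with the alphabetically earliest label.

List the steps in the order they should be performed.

Nothing is required for (B), (C) and (D). (B) has the earlier label → (B) first.
Ready: (C) and (D). (C) has the earlier label → (C).
Ready: (A) and (D). (A) has the earlier label → (A).
(D) is the only step now ready → (D).
(E) needed (B) and (D), now all done → (E).

(B), (C), (A), (D), (E)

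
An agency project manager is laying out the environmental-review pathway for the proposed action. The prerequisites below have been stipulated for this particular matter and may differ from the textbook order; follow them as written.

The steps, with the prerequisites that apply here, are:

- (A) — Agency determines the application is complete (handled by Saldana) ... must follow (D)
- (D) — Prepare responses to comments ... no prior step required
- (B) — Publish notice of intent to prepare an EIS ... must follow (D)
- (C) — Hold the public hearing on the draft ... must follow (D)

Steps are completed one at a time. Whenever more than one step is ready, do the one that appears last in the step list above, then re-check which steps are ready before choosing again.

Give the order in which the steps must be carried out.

(D) is the only step with nothing outstanding, so it goes first.
Now (C), (B) and (A) have their prerequisites met. (C) is listed later, so (C) next.
Ready: (B) and (A). (B) is listed later → (B).
(A) is the only step now ready → (A).

(D) (C) (B) (A)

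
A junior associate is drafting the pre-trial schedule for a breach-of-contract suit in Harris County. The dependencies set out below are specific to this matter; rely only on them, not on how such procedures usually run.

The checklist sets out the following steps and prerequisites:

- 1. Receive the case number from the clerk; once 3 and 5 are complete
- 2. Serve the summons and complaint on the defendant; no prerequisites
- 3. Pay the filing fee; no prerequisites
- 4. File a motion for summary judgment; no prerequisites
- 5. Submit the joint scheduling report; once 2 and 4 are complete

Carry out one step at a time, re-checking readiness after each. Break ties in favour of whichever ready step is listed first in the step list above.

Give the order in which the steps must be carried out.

2, 3 and 4 have no prerequisites; 2 is listed earlier, so 2 is first.
3 and 4 are both available; 3 is listed earlier → 3.
That leaves 4 as the only ready step → 4.
5 needed 2 and 4, now all done → 5.
Next only 1 has its prerequisites met → 1.

2, 3, 4, 5, 1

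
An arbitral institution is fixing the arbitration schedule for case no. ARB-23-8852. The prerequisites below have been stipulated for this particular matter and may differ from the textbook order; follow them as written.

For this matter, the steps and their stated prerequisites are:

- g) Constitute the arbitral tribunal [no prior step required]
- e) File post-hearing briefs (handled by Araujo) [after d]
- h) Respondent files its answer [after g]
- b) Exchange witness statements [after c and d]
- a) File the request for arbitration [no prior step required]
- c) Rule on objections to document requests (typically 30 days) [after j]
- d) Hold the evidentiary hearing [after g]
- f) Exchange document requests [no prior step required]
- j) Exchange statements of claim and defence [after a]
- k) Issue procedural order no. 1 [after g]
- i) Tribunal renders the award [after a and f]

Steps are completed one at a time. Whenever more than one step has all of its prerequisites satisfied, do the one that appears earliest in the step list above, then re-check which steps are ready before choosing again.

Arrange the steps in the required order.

g, h, a, d, e, f, j, c, b, k, i

g, a and f have no prerequisites; g is listed earlier, so g is first.
h, d and k now also ready, so the ready set is {h, a, d, f, k}; h is listed earlier → h.
a, d, f and k are all available; a is listed earlier → a.
d, f, j and k are all available; d is listed earlier → d.
Ready: e, f, j and k. e is listed earlier → e.
f, j and k are all available; f is listed earlier → f.
i now also ready, so the ready set is {j, k, i}; j is listed earlier → j.
c now also ready, so the ready set is {c, k, i}; c is listed earlier → c.
b now also ready, so the ready set is {b, k, i}; b is listed earlier → b.
k and i are both available; k is listed earlier → k.
Next only i has its prerequisites met → i.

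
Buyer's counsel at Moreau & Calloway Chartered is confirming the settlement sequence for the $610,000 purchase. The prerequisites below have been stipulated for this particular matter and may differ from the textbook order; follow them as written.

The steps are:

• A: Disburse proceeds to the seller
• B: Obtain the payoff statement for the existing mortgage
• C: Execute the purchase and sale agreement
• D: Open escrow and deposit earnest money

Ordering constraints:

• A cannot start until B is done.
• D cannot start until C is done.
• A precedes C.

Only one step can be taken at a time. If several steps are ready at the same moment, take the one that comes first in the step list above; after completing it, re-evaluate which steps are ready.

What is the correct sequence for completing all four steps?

B, A, C, D

B is the only step with nothing outstanding, so it goes first.
A is the only step now ready → A.
C needed A, now all done → C.
Next only D has its prerequisites met → D.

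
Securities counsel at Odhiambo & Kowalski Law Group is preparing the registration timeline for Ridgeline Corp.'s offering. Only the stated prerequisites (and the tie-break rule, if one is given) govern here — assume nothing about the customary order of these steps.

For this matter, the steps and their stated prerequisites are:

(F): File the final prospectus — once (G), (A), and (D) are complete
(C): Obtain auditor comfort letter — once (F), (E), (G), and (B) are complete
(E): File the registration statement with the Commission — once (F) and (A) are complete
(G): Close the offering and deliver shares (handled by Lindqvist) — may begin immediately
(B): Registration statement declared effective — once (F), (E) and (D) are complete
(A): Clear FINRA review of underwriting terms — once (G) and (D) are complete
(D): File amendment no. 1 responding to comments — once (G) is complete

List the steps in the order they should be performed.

(G) is the only step with nothing outstanding, so it goes first.
(D) is the only step now ready → (D).
(A) needed (G) and (D), now all done → (A).
(F) needed (G), (A) and (D), now all done → (F).
(E) needed (F) and (A), now all done → (E).
(B) needed (F), (E) and (D), now all done → (B).
That leaves (C) as the only ready step → (C).

(G) (D) (A) (F) (E) (B) (C)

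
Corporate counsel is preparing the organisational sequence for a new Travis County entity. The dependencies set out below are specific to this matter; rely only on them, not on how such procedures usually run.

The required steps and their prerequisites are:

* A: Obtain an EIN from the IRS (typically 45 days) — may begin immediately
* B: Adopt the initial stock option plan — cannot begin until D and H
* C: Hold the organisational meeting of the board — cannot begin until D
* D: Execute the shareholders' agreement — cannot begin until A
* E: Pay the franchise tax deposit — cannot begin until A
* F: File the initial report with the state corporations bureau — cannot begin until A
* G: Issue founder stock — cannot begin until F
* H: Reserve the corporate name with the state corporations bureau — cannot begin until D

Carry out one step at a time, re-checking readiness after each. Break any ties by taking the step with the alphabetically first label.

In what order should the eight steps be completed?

A → D → C → E → F → G → H → B

A is the only step with nothing outstanding, so it goes first.
D, E and F are all available; D has the earlier label → D.
Now C, E, F and H have their prerequisites met. C has the earlier label, so C next.
Ready: E, F and H. E has the earlier label → E.
Now F and H have their prerequisites met. F has the earlier label, so F next.
G now also ready, so the ready set is {G, H}; G has the earlier label → G.
H needed D, now all done → H.
B is the only step now ready → B.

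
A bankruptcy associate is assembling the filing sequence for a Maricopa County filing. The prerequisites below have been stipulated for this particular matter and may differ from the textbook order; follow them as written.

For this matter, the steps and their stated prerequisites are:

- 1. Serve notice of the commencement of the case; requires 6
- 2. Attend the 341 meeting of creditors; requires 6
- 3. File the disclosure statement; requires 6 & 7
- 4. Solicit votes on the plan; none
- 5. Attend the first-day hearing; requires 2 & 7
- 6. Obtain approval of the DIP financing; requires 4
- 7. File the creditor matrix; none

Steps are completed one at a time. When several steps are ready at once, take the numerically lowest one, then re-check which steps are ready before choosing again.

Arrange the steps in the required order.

4, 6, 1, 2, 7, 3, 5

4 and 7 have no prerequisites; 4 has the earlier label, so 4 is first.
6 and 7 are both available; 6 has the earlier label → 6.
Now 1, 2 and 7 have their prerequisites met. 1 has the earlier label, so 1 next.
Ready: 2 and 7. 2 has the earlier label → 2.
Next only 7 has its prerequisites met → 7.
Now 3 and 5 have their prerequisites met. 3 has the earlier label, so 3 next.
Next only 5 has its prerequisites met → 5.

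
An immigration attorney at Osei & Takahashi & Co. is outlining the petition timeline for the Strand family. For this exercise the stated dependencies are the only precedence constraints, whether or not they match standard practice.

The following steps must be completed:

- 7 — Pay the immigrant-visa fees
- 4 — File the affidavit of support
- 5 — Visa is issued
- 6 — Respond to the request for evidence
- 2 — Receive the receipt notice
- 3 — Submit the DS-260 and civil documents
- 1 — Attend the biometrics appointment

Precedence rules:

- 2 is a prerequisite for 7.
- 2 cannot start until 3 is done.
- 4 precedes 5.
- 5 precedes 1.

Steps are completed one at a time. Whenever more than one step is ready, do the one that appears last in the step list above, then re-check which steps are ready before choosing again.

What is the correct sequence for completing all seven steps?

Nothing is required for 3, 6 and 4. 3 is listed later → 3 first.
Now 2, 6 and 4 have their prerequisites met. 2 is listed later, so 2 next.
7 now also ready, so the ready set is {6, 4, 7}; 6 is listed later → 6.
Now 4 and 7 have their prerequisites met. 4 is listed later, so 4 next.
5 and 7 are both available; 5 is listed later → 5.
Ready: 1 and 7. 1 is listed later → 1.
7 needed 2, now all done → 7.

3 2 6 4 5 1 7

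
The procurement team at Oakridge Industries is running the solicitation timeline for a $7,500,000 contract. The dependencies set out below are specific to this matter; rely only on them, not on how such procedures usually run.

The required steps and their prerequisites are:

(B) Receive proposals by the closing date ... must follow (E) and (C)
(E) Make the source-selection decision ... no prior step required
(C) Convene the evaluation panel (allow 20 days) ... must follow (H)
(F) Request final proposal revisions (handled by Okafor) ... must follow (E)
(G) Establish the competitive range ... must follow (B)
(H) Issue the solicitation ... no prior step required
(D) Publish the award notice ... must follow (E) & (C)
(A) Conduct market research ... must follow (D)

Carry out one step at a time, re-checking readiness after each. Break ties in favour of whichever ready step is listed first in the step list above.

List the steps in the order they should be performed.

(E) (F) (H) (C) (B) (G) (D) (A)

(E) and (H) have no prerequisites; (E) is listed earlier, so (E) is first.
(F) now also ready, so the ready set is {(F), (H)}; (F) is listed earlier → (F).
That leaves (H) as the only ready step → (H).
That leaves (C) as the only ready step → (C).
(B) and (D) are both available; (B) is listed earlier → (B).
(G) and (D) are both available; (G) is listed earlier → (G).
(D) needed (E) and (C), now all done → (D).
That leaves (A) as the only ready step → (A).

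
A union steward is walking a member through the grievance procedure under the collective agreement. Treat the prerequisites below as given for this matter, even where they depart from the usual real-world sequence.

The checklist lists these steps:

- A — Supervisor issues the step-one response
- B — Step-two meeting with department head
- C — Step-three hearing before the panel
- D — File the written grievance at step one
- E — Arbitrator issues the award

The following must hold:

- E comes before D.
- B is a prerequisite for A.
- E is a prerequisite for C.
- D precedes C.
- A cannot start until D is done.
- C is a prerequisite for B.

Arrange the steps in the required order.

E is the only step with nothing outstanding, so it goes first.
D needed E, now all done → D.
C is the only step now ready → C.
B needed C, now all done → B.
A is the only step now ready → A.

E → D → C → B → A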